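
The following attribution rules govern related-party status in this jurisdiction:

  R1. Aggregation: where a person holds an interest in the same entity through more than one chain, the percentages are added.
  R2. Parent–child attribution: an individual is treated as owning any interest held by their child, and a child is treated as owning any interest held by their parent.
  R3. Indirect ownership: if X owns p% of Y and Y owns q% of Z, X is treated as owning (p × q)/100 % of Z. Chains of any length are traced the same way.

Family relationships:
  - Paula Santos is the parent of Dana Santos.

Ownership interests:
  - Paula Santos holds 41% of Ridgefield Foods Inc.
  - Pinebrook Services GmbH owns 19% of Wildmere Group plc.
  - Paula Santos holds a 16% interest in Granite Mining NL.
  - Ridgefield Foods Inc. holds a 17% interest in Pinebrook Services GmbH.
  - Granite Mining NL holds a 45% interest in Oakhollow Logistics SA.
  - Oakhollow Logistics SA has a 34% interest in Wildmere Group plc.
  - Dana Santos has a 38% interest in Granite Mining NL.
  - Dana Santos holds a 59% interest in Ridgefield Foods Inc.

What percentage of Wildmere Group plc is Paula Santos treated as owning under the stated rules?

By parent–child attribution (R2), Paula Santos is treated as also owning Dana Santos's interest in Ridgefield Foods Inc, giving 41% + 59% = 100%.
By parent–child attribution (R2), Paula Santos is treated as also owning Dana Santos's interest in Granite Mining NL, giving 16% + 38% = 54%.
Chain via Ridgefield Foods Inc. → Pinebrook Services GmbH (R3): 100% × 17% × 19% = 3.23% of Wildmere Group plc.
Chain via Granite Mining NL → Oakhollow Logistics SA (R3): 54% × 45% × 34% = 8.262% of Wildmere Group plc.
Aggregating (R1): 3.23% + 8.262% = 11.492%.

11.492%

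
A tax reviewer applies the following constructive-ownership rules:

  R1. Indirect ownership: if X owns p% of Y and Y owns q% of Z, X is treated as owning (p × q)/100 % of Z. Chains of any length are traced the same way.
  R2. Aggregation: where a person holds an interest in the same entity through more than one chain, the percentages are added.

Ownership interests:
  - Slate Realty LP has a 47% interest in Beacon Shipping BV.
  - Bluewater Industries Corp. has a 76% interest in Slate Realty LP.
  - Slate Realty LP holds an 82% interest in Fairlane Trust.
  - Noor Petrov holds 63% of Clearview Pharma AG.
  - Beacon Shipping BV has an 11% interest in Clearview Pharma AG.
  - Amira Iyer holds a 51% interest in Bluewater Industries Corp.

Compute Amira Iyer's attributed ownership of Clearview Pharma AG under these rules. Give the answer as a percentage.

2.003892%

Chain via Bluewater Industries Corp. → Slate Realty LP → Beacon Shipping BV (R1): 51% × 76% × 47% × 11% = 2.003892% of Clearview Pharma AG.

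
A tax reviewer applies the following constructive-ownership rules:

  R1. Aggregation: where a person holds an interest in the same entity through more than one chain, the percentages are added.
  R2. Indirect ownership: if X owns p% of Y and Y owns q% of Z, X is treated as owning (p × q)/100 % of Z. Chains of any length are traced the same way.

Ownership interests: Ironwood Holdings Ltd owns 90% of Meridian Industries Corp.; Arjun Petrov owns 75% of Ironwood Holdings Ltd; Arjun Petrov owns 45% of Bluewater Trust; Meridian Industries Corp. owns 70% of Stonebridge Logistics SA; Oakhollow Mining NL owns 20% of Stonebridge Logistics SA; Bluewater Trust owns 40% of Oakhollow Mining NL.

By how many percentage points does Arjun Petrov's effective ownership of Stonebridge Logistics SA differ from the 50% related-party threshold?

Chain via Bluewater Trust → Oakhollow Mining NL (R2): 45% × 40% × 20% = 3.6% of Stonebridge Logistics SA.
Chain via Ironwood Holdings Ltd → Meridian Industries Corp. (R2): 75% × 90% × 70% = 47.25% of Stonebridge Logistics SA.
Aggregating (R1): 3.6% + 47.25% = 50.85%.
50.85% exceeds the 50% threshold by 0.85 percentage points.

0.85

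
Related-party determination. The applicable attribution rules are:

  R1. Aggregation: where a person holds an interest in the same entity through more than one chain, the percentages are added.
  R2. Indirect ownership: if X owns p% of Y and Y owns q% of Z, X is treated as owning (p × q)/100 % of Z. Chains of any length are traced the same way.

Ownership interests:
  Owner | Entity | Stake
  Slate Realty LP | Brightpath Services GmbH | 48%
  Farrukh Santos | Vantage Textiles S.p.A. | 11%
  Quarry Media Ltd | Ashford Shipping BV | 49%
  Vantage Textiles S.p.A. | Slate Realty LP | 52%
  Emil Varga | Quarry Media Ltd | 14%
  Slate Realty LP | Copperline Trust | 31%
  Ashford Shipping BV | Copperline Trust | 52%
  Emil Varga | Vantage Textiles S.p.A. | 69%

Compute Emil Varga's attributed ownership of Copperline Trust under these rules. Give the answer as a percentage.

Chain via Vantage Textiles S.p.A. → Slate Realty LP (R2): 69% × 52% × 31% = 11.1228% of Copperline Trust.
Chain via Quarry Media Ltd → Ashford Shipping BV (R2): 14% × 49% × 52% = 3.5672% of Copperline Trust.
Aggregating (R1): 11.1228% + 3.5672% = 14.69%.

14.69%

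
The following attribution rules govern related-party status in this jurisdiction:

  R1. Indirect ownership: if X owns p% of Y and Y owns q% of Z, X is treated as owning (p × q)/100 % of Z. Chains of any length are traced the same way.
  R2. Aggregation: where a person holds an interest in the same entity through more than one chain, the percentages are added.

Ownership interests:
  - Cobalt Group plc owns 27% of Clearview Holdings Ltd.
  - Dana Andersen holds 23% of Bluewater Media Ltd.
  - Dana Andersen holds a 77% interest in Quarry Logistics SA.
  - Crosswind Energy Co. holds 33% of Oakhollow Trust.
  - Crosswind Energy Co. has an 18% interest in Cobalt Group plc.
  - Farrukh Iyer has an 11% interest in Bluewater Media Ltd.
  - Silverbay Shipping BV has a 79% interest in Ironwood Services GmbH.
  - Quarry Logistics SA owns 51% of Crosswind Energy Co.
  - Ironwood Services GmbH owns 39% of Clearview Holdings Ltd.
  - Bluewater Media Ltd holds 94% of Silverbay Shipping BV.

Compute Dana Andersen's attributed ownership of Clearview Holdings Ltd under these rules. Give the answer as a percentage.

Chain via Quarry Logistics SA → Crosswind Energy Co. → Cobalt Group plc (R1): 77% × 51% × 18% × 27% = 1.908522% of Clearview Holdings Ltd.
Chain via Bluewater Media Ltd → Silverbay Shipping BV → Ironwood Services GmbH (R1): 23% × 94% × 79% × 39% = 6.661122% of Clearview Holdings Ltd.
Aggregating (R2): 1.908522% + 6.661122% = 8.569644%.

8.569644%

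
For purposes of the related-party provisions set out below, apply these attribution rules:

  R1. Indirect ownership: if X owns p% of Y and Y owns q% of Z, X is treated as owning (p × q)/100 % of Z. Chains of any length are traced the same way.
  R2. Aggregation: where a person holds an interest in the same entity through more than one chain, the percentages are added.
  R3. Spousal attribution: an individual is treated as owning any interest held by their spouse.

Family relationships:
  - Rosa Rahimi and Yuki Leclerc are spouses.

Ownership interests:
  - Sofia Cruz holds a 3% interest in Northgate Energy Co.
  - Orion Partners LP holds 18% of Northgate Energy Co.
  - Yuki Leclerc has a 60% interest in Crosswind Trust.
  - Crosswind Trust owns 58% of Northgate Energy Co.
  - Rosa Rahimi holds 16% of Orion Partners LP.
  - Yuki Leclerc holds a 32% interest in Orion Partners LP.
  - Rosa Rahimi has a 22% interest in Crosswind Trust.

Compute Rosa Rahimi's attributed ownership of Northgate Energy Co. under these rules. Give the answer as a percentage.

By spousal attribution (R3), Rosa Rahimi is treated as also owning Yuki Leclerc's interest in Crosswind Trust, giving 22% + 60% = 82%.
By spousal attribution (R3), Rosa Rahimi is treated as also owning Yuki Leclerc's interest in Orion Partners LP, giving 16% + 32% = 48%.
Chain via Crosswind Trust (R1): 82% × 58% = 47.56% of Northgate Energy Co.
Chain via Orion Partners LP (R1): 48% × 18% = 8.64% of Northgate Energy Co.
Aggregating (R2): 47.56% + 8.64% = 56.2%.

56.2%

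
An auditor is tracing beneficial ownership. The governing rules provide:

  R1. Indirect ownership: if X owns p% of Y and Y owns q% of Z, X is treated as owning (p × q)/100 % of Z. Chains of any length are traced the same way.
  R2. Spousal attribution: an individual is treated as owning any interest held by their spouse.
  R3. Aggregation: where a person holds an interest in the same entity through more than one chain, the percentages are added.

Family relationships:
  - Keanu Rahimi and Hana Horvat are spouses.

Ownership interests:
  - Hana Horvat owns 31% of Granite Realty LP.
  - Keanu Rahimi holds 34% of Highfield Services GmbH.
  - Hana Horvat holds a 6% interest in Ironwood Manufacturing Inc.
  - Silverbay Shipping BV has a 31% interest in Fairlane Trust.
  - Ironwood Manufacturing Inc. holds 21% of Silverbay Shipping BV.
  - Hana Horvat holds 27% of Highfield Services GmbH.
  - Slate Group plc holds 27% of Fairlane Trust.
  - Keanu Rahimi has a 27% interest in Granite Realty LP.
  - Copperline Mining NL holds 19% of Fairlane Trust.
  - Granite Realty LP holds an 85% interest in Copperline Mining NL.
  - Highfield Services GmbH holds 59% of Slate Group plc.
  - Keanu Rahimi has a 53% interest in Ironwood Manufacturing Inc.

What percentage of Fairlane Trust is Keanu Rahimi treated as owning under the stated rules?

22.9252%

By spousal attribution (R2), Keanu Rahimi is treated as also owning Hana Horvat's interest in Ironwood Manufacturing Inc, giving 53% + 6% = 59%.
By spousal attribution (R2), Keanu Rahimi is treated as also owning Hana Horvat's interest in Granite Realty LP, giving 27% + 31% = 58%.
By spousal attribution (R2), Keanu Rahimi is treated as also owning Hana Horvat's interest in Highfield Services GmbH, giving 34% + 27% = 61%.
Chain via Ironwood Manufacturing Inc. → Silverbay Shipping BV (R1): 59% × 21% × 31% = 3.8409% of Fairlane Trust.
Chain via Granite Realty LP → Copperline Mining NL (R1): 58% × 85% × 19% = 9.367% of Fairlane Trust.
Chain via Highfield Services GmbH → Slate Group plc (R1): 61% × 59% × 27% = 9.7173% of Fairlane Trust.
Aggregating (R3): 3.8409% + 9.367% + 9.7173% = 22.9252%.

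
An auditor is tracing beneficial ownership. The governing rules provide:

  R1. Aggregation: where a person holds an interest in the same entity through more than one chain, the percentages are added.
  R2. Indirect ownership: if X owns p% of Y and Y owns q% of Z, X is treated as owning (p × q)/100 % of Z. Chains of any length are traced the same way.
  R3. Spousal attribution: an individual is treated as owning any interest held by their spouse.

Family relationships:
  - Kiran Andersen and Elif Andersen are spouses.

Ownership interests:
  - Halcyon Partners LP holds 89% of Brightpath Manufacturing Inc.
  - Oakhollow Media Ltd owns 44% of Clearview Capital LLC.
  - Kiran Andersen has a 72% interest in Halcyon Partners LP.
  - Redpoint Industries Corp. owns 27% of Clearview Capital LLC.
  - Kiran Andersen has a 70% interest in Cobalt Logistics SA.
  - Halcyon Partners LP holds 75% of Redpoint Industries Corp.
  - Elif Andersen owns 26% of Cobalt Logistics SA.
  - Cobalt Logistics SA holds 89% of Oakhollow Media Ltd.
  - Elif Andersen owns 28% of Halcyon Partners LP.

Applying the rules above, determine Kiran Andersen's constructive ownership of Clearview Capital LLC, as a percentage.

57.8436%

By spousal attribution (R3), Kiran Andersen is treated as also owning Elif Andersen's interest in Halcyon Partners LP, giving 72% + 28% = 100%.
By spousal attribution (R3), Kiran Andersen is treated as also owning Elif Andersen's interest in Cobalt Logistics SA, giving 70% + 26% = 96%.
Chain via Halcyon Partners LP → Redpoint Industries Corp. (R2): 100% × 75% × 27% = 20.25% of Clearview Capital LLC.
Chain via Cobalt Logistics SA → Oakhollow Media Ltd (R2): 96% × 89% × 44% = 37.5936% of Clearview Capital LLC.
Aggregating (R1): 20.25% + 37.5936% = 57.8436%.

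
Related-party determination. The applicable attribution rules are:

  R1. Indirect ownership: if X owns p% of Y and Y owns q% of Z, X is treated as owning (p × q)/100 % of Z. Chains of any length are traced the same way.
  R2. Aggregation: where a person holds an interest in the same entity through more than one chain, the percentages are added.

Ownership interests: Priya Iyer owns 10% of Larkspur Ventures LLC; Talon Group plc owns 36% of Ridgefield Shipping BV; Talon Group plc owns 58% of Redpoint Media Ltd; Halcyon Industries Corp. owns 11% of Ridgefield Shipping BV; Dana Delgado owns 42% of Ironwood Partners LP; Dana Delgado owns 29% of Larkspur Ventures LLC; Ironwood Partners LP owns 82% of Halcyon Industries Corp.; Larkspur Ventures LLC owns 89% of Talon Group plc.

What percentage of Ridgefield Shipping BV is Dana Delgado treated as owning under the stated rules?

13.08%

Chain via Larkspur Ventures LLC → Talon Group plc (R1): 29% × 89% × 36% = 9.2916% of Ridgefield Shipping BV.
Chain via Ironwood Partners LP → Halcyon Industries Corp. (R1): 42% × 82% × 11% = 3.7884% of Ridgefield Shipping BV.
Aggregating (R2): 9.2916% + 3.7884% = 13.08%.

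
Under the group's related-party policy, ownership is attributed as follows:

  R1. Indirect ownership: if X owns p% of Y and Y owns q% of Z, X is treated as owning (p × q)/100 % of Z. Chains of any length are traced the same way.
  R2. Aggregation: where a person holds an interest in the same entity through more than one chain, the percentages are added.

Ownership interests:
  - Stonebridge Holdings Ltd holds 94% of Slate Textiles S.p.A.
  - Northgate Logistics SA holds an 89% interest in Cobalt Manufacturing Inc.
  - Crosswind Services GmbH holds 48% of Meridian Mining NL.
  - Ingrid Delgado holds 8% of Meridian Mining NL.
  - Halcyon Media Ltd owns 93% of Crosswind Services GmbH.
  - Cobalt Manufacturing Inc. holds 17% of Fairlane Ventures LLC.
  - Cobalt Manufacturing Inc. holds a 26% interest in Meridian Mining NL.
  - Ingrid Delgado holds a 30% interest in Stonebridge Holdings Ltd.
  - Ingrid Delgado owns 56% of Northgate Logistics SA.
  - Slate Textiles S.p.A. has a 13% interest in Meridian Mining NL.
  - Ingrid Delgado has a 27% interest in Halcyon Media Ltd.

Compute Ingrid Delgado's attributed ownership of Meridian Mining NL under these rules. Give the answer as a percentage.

Chain via Northgate Logistics SA → Cobalt Manufacturing Inc. (R1): 56% × 89% × 26% = 12.9584% of Meridian Mining NL.
Chain via Stonebridge Holdings Ltd → Slate Textiles S.p.A. (R1): 30% × 94% × 13% = 3.666% of Meridian Mining NL.
Chain via Halcyon Media Ltd → Crosswind Services GmbH (R1): 27% × 93% × 48% = 12.0528% of Meridian Mining NL.
Direct interest in Meridian Mining NL: 8%.
Aggregating (R2): 12.9584% + 3.666% + 12.0528% + 8% = 36.6772%.

36.6772%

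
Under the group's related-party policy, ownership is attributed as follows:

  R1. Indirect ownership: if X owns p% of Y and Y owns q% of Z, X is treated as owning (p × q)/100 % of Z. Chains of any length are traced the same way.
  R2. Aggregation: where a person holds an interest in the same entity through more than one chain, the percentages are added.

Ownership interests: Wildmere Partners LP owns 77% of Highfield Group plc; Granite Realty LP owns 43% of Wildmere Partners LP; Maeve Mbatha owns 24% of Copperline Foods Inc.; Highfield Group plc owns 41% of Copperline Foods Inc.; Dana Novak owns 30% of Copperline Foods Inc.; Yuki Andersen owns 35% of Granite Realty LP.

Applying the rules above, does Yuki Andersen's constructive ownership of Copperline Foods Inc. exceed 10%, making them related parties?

Chain via Granite Realty LP → Wildmere Partners LP → Highfield Group plc (R1): 35% × 43% × 77% × 41% = 4.751285% of Copperline Foods Inc.
4.751285% does not exceed the 10% threshold, so Yuki is not a related party to Copperline Foods Inc.

No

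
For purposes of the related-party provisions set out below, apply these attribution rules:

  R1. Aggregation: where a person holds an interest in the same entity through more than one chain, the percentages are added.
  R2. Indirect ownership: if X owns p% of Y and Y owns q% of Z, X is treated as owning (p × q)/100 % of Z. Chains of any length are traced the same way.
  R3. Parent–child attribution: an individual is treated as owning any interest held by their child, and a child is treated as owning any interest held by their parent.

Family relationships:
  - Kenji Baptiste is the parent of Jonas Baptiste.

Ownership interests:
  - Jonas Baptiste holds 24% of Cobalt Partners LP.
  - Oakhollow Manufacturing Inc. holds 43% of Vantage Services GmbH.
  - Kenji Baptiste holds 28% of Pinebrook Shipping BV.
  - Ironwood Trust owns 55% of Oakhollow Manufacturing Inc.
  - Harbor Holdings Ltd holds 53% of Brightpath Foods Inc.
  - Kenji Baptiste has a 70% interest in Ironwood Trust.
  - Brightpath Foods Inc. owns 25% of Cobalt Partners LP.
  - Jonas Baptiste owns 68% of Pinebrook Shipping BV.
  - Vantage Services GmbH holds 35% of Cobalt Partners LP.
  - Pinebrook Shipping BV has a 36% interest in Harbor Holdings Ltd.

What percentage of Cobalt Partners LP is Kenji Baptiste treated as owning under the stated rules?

34.37345%

By parent–child attribution (R3), Kenji Baptiste is treated as also owning Jonas Baptiste's interest in Pinebrook Shipping BV, giving 28% + 68% = 96%.
By parent–child attribution (R3), Kenji Baptiste is treated as owning Jonas Baptiste's 24% interest in Cobalt Partners LP.
Chain via Pinebrook Shipping BV → Harbor Holdings Ltd → Brightpath Foods Inc. (R2): 96% × 36% × 53% × 25% = 4.5792% of Cobalt Partners LP.
Chain via Ironwood Trust → Oakhollow Manufacturing Inc. → Vantage Services GmbH (R2): 70% × 55% × 43% × 35% = 5.79425% of Cobalt Partners LP.
Direct interest in Cobalt Partners LP: 24%.
Aggregating (R1): 4.5792% + 5.79425% + 24% = 34.37345%.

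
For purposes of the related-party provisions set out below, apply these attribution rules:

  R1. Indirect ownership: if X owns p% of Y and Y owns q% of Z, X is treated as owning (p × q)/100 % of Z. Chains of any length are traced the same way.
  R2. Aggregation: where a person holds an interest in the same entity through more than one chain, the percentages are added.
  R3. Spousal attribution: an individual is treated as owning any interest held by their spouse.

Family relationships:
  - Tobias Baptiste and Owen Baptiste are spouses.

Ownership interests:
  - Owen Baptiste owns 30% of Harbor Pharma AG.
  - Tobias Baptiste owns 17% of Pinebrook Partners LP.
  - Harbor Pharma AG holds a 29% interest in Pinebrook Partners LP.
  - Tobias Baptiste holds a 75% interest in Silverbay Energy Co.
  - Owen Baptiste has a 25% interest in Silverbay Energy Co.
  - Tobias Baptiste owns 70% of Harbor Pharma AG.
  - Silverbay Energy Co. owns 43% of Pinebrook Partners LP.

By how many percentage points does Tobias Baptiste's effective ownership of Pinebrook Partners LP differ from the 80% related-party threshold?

9

By spousal attribution (R3), Tobias Baptiste is treated as also owning Owen Baptiste's interest in Silverbay Energy Co, giving 75% + 25% = 100%.
By spousal attribution (R3), Tobias Baptiste is treated as also owning Owen Baptiste's interest in Harbor Pharma AG, giving 70% + 30% = 100%.
Chain via Silverbay Energy Co. (R1): 100% × 43% = 43% of Pinebrook Partners LP.
Chain via Harbor Pharma AG (R1): 100% × 29% = 29% of Pinebrook Partners LP.
Direct interest in Pinebrook Partners LP: 17%.
Aggregating (R2): 43% + 29% + 17% = 89%.
89% exceeds the 80% threshold by 9 percentage points.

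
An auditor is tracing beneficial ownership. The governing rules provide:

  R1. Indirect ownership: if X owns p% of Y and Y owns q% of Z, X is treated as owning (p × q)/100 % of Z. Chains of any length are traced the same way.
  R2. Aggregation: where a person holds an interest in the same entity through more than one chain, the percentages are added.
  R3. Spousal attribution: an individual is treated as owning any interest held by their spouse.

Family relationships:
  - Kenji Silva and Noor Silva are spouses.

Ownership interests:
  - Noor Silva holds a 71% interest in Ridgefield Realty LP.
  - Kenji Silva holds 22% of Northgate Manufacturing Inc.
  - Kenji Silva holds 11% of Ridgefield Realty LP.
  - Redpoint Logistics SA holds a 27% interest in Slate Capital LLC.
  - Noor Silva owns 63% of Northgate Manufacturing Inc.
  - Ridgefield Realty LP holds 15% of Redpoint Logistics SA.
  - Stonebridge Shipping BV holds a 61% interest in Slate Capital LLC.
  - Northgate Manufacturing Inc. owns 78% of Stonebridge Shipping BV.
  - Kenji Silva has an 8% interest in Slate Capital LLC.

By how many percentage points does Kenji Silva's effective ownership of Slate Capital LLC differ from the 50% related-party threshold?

By spousal attribution (R3), Kenji Silva is treated as also owning Noor Silva's interest in Northgate Manufacturing Inc, giving 22% + 63% = 85%.
By spousal attribution (R3), Kenji Silva is treated as also owning Noor Silva's interest in Ridgefield Realty LP, giving 11% + 71% = 82%.
Chain via Northgate Manufacturing Inc. → Stonebridge Shipping BV (R1): 85% × 78% × 61% = 40.443% of Slate Capital LLC.
Chain via Ridgefield Realty LP → Redpoint Logistics SA (R1): 82% × 15% × 27% = 3.321% of Slate Capital LLC.
Direct interest in Slate Capital LLC: 8%.
Aggregating (R2): 40.443% + 3.321% + 8% = 51.764%.
51.764% exceeds the 50% threshold by 1.764 percentage points.

1.764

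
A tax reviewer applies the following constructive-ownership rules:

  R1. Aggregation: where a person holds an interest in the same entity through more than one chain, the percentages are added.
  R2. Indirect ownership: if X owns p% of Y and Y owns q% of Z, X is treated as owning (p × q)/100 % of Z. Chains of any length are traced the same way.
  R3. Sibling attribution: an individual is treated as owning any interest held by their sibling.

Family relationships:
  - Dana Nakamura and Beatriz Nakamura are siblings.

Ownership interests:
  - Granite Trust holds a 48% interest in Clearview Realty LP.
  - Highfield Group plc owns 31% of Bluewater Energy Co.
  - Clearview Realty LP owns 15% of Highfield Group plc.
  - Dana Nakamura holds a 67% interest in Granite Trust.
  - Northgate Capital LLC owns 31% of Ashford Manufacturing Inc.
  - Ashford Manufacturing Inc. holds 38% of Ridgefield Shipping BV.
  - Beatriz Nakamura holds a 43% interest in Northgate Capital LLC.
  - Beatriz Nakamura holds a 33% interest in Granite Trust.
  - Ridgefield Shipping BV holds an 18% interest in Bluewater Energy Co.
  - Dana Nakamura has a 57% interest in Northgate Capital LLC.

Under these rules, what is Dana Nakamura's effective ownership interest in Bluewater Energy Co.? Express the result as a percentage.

4.3524%

By sibling attribution (R3), Dana Nakamura is treated as also owning Beatriz Nakamura's interest in Northgate Capital LLC, giving 57% + 43% = 100%.
By sibling attribution (R3), Dana Nakamura is treated as also owning Beatriz Nakamura's interest in Granite Trust, giving 67% + 33% = 100%.
Chain via Northgate Capital LLC → Ashford Manufacturing Inc. → Ridgefield Shipping BV (R2): 100% × 31% × 38% × 18% = 2.1204% of Bluewater Energy Co.
Chain via Granite Trust → Clearview Realty LP → Highfield Group plc (R2): 100% × 48% × 15% × 31% = 2.232% of Bluewater Energy Co.
Aggregating (R1): 2.1204% + 2.232% = 4.3524%.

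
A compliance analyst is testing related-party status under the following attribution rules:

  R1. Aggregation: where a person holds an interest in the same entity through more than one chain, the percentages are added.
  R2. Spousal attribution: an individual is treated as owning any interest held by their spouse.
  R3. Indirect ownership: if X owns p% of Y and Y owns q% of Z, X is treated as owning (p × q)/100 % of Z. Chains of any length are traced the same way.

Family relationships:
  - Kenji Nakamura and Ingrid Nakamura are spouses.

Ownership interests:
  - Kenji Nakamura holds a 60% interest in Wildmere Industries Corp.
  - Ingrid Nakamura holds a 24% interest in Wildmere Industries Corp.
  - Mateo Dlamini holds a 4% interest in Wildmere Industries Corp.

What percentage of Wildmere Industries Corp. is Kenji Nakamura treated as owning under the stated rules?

84%

By spousal attribution (R2), Kenji Nakamura is treated as also owning Ingrid Nakamura's interest in Wildmere Industries Corp, giving 60% + 24% = 84%.
Direct interest in Wildmere Industries Corp: 84%.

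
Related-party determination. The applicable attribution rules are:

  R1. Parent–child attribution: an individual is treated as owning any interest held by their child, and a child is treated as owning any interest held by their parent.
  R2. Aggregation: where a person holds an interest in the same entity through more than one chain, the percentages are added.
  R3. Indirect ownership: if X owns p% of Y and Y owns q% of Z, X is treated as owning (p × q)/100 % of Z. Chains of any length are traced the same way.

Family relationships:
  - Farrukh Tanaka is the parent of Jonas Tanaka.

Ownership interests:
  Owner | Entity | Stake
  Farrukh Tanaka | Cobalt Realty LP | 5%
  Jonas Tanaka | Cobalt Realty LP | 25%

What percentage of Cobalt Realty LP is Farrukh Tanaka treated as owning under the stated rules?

By parent–child attribution (R1), Farrukh Tanaka is treated as also owning Jonas Tanaka's interest in Cobalt Realty LP, giving 5% + 25% = 30%.
Direct interest in Cobalt Realty LP: 30%.

30%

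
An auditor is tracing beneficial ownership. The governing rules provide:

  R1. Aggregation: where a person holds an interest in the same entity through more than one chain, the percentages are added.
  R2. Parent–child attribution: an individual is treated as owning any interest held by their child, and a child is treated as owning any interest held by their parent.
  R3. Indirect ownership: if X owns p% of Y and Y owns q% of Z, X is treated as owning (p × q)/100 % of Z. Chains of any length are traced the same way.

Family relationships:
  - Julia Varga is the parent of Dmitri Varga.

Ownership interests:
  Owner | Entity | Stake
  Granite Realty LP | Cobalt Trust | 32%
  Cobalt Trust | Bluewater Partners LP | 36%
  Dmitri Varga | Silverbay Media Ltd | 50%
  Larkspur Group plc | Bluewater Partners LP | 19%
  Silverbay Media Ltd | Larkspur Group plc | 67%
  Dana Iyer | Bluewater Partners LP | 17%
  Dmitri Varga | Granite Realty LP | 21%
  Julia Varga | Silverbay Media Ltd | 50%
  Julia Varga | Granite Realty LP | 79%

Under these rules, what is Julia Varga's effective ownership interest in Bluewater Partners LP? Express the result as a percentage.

24.25%

By parent–child attribution (R2), Julia Varga is treated as also owning Dmitri Varga's interest in Silverbay Media Ltd, giving 50% + 50% = 100%.
By parent–child attribution (R2), Julia Varga is treated as also owning Dmitri Varga's interest in Granite Realty LP, giving 79% + 21% = 100%.
Chain via Silverbay Media Ltd → Larkspur Group plc (R3): 100% × 67% × 19% = 12.73% of Bluewater Partners LP.
Chain via Granite Realty LP → Cobalt Trust (R3): 100% × 32% × 36% = 11.52% of Bluewater Partners LP.
Aggregating (R1): 12.73% + 11.52% = 24.25%.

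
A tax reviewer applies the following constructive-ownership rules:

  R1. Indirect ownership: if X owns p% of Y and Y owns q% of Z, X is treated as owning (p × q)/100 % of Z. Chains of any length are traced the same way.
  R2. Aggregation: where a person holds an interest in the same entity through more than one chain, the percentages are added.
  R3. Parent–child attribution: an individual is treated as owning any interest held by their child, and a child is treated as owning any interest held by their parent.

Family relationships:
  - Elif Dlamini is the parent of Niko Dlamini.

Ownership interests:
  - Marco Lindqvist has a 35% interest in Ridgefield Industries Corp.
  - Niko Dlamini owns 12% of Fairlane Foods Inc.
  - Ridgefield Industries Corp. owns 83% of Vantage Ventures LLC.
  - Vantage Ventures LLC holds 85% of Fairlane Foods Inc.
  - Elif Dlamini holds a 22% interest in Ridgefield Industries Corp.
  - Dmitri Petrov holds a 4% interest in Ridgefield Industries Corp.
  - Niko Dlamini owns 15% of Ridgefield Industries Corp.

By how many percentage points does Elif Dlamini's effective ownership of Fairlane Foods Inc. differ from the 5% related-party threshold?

33.1035

By parent–child attribution (R3), Elif Dlamini is treated as also owning Niko Dlamini's interest in Ridgefield Industries Corp, giving 22% + 15% = 37%.
By parent–child attribution (R3), Elif Dlamini is treated as owning Niko Dlamini's 12% interest in Fairlane Foods Inc.
Chain via Ridgefield Industries Corp. → Vantage Ventures LLC (R1): 37% × 83% × 85% = 26.1035% of Fairlane Foods Inc.
Direct interest in Fairlane Foods Inc: 12%.
Aggregating (R2): 26.1035% + 12% = 38.1035%.
38.1035% exceeds the 5% threshold by 33.1035 percentage points.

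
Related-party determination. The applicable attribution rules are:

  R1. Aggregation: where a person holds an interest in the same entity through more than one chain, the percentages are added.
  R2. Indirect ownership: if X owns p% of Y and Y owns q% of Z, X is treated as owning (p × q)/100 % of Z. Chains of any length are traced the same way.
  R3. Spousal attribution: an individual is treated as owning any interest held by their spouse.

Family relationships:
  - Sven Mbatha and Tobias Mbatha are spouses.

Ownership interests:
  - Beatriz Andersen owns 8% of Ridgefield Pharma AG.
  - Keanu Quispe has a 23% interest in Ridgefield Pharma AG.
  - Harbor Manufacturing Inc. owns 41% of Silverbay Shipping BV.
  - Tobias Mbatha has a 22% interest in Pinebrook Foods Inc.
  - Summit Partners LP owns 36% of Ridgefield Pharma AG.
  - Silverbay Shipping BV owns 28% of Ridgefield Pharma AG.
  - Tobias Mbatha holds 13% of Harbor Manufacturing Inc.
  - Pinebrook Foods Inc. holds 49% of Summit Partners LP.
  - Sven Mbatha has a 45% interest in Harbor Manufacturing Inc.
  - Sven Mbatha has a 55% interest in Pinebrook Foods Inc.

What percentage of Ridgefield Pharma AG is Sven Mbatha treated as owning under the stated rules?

20.2412%

By spousal attribution (R3), Sven Mbatha is treated as also owning Tobias Mbatha's interest in Harbor Manufacturing Inc, giving 45% + 13% = 58%.
By spousal attribution (R3), Sven Mbatha is treated as also owning Tobias Mbatha's interest in Pinebrook Foods Inc, giving 55% + 22% = 77%.
Chain via Harbor Manufacturing Inc. → Silverbay Shipping BV (R2): 58% × 41% × 28% = 6.6584% of Ridgefield Pharma AG.
Chain via Pinebrook Foods Inc. → Summit Partners LP (R2): 77% × 49% × 36% = 13.5828% of Ridgefield Pharma AG.
Aggregating (R1): 6.6584% + 13.5828% = 20.2412%.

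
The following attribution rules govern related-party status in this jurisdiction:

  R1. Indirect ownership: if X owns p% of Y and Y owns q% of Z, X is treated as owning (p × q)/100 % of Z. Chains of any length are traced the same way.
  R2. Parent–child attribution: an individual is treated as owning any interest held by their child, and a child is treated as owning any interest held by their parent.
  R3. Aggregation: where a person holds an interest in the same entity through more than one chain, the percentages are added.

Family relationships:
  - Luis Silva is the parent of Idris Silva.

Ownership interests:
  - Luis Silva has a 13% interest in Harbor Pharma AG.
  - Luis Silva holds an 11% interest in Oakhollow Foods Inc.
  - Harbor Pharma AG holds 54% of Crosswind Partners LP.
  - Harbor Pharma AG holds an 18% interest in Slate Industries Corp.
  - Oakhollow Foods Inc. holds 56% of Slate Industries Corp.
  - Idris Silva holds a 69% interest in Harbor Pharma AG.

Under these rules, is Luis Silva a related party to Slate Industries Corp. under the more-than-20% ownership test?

By parent–child attribution (R2), Luis Silva is treated as also owning Idris Silva's interest in Harbor Pharma AG, giving 13% + 69% = 82%.
Chain via Harbor Pharma AG (R1): 82% × 18% = 14.76% of Slate Industries Corp.
Chain via Oakhollow Foods Inc. (R1): 11% × 56% = 6.16% of Slate Industries Corp.
Aggregating (R3): 14.76% + 6.16% = 20.92%.
20.92% exceeds the 20% threshold, so Luis is a related party to Slate Industries Corp.

Yes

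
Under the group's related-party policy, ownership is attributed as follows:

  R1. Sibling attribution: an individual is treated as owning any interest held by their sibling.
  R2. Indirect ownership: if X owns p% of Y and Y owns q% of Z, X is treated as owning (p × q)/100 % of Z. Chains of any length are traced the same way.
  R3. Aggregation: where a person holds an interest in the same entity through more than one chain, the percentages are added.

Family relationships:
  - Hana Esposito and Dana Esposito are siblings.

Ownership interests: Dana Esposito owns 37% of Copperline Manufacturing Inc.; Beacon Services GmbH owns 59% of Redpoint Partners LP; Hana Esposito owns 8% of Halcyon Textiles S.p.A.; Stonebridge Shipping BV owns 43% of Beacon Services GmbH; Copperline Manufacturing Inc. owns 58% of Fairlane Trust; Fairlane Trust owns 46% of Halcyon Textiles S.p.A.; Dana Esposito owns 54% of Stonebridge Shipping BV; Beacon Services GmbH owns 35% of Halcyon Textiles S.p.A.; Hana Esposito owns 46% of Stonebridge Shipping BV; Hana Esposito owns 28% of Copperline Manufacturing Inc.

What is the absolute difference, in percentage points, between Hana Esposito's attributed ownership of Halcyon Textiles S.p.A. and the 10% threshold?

30.392

By sibling attribution (R1), Hana Esposito is treated as also owning Dana Esposito's interest in Copperline Manufacturing Inc, giving 28% + 37% = 65%.
By sibling attribution (R1), Hana Esposito is treated as also owning Dana Esposito's interest in Stonebridge Shipping BV, giving 46% + 54% = 100%.
Chain via Copperline Manufacturing Inc. → Fairlane Trust (R2): 65% × 58% × 46% = 17.342% of Halcyon Textiles S.p.A.
Chain via Stonebridge Shipping BV → Beacon Services GmbH (R2): 100% × 43% × 35% = 15.05% of Halcyon Textiles S.p.A.
Direct interest in Halcyon Textiles S.p.A: 8%.
Aggregating (R3): 17.342% + 15.05% + 8% = 40.392%.
40.392% exceeds the 10% threshold by 30.392 percentage points.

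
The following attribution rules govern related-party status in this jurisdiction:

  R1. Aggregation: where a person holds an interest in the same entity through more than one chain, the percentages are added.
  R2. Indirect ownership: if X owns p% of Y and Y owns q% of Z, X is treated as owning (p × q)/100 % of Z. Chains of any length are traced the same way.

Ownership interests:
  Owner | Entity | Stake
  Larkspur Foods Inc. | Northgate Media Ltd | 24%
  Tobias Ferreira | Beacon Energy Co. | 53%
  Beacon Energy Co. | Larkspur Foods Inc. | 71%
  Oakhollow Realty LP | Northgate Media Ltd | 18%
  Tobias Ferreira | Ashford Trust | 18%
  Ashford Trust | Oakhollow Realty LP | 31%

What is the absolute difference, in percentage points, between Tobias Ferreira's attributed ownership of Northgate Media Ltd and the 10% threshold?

0.0356

Chain via Beacon Energy Co. → Larkspur Foods Inc. (R2): 53% × 71% × 24% = 9.0312% of Northgate Media Ltd.
Chain via Ashford Trust → Oakhollow Realty LP (R2): 18% × 31% × 18% = 1.0044% of Northgate Media Ltd.
Aggregating (R1): 9.0312% + 1.0044% = 10.0356%.
10.0356% exceeds the 10% threshold by 0.0356 percentage points.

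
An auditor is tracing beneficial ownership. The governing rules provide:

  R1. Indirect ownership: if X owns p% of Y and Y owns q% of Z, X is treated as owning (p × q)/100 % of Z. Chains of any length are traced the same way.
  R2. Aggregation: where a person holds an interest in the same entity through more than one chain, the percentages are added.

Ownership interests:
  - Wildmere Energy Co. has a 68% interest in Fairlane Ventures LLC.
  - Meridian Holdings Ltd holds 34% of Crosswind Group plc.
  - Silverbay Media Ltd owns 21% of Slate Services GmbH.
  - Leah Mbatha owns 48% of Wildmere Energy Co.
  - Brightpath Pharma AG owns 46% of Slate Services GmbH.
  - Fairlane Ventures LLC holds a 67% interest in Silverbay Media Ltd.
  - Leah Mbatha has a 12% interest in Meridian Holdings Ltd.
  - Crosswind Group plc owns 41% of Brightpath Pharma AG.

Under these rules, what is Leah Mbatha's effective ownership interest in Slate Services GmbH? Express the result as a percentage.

5.361936%

Chain via Meridian Holdings Ltd → Crosswind Group plc → Brightpath Pharma AG (R1): 12% × 34% × 41% × 46% = 0.769488% of Slate Services GmbH.
Chain via Wildmere Energy Co. → Fairlane Ventures LLC → Silverbay Media Ltd (R1): 48% × 68% × 67% × 21% = 4.592448% of Slate Services GmbH.
Aggregating (R2): 0.769488% + 4.592448% = 5.361936%.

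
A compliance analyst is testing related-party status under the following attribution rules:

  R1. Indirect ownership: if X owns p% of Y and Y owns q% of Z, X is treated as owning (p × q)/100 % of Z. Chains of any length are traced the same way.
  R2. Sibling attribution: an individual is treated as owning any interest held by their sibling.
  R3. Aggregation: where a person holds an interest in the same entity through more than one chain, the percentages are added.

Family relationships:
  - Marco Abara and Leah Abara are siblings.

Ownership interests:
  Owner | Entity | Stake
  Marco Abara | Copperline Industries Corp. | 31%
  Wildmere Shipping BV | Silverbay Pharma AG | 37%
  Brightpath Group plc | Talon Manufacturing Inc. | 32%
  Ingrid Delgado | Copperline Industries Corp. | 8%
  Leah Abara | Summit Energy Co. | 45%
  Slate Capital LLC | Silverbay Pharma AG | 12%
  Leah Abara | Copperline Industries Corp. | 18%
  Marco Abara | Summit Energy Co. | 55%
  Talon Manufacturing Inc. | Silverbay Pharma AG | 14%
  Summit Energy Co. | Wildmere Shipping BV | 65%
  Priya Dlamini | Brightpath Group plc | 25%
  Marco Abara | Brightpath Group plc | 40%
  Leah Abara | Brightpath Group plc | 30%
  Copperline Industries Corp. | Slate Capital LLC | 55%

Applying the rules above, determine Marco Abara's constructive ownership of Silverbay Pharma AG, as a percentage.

30.42%

By sibling attribution (R2), Marco Abara is treated as also owning Leah Abara's interest in Summit Energy Co, giving 55% + 45% = 100%.
By sibling attribution (R2), Marco Abara is treated as also owning Leah Abara's interest in Brightpath Group plc, giving 40% + 30% = 70%.
By sibling attribution (R2), Marco Abara is treated as also owning Leah Abara's interest in Copperline Industries Corp, giving 31% + 18% = 49%.
Chain via Summit Energy Co. → Wildmere Shipping BV (R1): 100% × 65% × 37% = 24.05% of Silverbay Pharma AG.
Chain via Brightpath Group plc → Talon Manufacturing Inc. (R1): 70% × 32% × 14% = 3.136% of Silverbay Pharma AG.
Chain via Copperline Industries Corp. → Slate Capital LLC (R1): 49% × 55% × 12% = 3.234% of Silverbay Pharma AG.
Aggregating (R3): 24.05% + 3.136% + 3.234% = 30.42%.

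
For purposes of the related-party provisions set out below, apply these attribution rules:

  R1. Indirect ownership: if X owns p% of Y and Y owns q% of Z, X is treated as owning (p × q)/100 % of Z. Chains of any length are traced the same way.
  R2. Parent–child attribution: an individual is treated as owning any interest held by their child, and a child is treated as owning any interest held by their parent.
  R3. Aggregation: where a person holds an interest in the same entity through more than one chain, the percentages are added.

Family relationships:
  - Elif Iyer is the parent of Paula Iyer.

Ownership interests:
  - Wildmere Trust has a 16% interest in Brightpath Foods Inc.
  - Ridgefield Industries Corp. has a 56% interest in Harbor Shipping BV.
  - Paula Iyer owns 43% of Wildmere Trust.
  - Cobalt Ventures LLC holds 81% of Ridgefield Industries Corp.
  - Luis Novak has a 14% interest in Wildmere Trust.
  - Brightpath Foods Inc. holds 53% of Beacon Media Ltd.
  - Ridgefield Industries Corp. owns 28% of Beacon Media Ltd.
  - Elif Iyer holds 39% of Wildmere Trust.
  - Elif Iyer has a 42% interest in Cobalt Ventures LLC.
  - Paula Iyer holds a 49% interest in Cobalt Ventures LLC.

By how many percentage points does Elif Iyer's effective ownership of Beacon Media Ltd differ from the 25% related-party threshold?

2.5924

By parent–child attribution (R2), Elif Iyer is treated as also owning Paula Iyer's interest in Wildmere Trust, giving 39% + 43% = 82%.
By parent–child attribution (R2), Elif Iyer is treated as also owning Paula Iyer's interest in Cobalt Ventures LLC, giving 42% + 49% = 91%.
Chain via Wildmere Trust → Brightpath Foods Inc. (R1): 82% × 16% × 53% = 6.9536% of Beacon Media Ltd.
Chain via Cobalt Ventures LLC → Ridgefield Industries Corp. (R1): 91% × 81% × 28% = 20.6388% of Beacon Media Ltd.
Aggregating (R3): 6.9536% + 20.6388% = 27.5924%.
27.5924% exceeds the 25% threshold by 2.5924 percentage points.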